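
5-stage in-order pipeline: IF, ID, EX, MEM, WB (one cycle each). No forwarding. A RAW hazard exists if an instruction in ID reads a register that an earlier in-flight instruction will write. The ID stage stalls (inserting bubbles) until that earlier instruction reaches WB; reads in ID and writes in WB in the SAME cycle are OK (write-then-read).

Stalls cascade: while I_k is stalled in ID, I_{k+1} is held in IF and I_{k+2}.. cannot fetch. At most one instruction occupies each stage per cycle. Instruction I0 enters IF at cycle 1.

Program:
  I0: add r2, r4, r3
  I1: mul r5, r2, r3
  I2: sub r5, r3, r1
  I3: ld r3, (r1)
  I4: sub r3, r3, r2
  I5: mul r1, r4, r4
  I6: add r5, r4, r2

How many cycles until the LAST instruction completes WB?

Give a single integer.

I0 add r2 <- r4,r3: IF@1 ID@2 stall=0 (-) EX@3 MEM@4 WB@5
I1 mul r5 <- r2,r3: IF@2 ID@3 stall=2 (RAW on I0.r2 (WB@5)) EX@6 MEM@7 WB@8
I2 sub r5 <- r3,r1: IF@3 ID@6 stall=0 (-) EX@7 MEM@8 WB@9
I3 ld r3 <- r1: IF@6 ID@7 stall=0 (-) EX@8 MEM@9 WB@10
I4 sub r3 <- r3,r2: IF@7 ID@8 stall=2 (RAW on I3.r3 (WB@10)) EX@11 MEM@12 WB@13
I5 mul r1 <- r4,r4: IF@8 ID@11 stall=0 (-) EX@12 MEM@13 WB@14
I6 add r5 <- r4,r2: IF@11 ID@12 stall=0 (-) EX@13 MEM@14 WB@15

Answer: 15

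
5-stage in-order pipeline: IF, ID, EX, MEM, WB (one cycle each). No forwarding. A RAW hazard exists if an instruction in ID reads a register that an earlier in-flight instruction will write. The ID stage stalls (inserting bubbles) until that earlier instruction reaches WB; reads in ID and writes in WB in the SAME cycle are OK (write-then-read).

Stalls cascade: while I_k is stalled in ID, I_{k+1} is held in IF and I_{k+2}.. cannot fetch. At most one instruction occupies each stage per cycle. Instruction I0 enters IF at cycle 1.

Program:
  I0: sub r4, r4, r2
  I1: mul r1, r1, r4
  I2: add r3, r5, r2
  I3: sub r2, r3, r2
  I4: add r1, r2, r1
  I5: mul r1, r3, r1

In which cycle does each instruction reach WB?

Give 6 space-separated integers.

I0 sub r4 <- r4,r2: IF@1 ID@2 stall=0 (-) EX@3 MEM@4 WB@5
I1 mul r1 <- r1,r4: IF@2 ID@3 stall=2 (RAW on I0.r4 (WB@5)) EX@6 MEM@7 WB@8
I2 add r3 <- r5,r2: IF@3 ID@6 stall=0 (-) EX@7 MEM@8 WB@9
I3 sub r2 <- r3,r2: IF@6 ID@7 stall=2 (RAW on I2.r3 (WB@9)) EX@10 MEM@11 WB@12
I4 add r1 <- r2,r1: IF@7 ID@10 stall=2 (RAW on I3.r2 (WB@12)) EX@13 MEM@14 WB@15
I5 mul r1 <- r3,r1: IF@10 ID@13 stall=2 (RAW on I4.r1 (WB@15)) EX@16 MEM@17 WB@18

Answer: 5 8 9 12 15 18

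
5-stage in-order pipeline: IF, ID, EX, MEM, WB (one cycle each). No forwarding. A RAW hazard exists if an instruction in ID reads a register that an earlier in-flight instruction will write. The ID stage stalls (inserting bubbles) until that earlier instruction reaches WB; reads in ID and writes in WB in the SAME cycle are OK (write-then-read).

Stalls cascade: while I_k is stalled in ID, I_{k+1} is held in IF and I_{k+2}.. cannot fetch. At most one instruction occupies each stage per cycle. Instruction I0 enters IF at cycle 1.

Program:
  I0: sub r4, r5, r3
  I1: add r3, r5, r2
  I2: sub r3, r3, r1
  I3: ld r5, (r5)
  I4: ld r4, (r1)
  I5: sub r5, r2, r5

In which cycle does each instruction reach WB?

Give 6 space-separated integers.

Answer: 5 6 9 10 11 13

Derivation:
I0 sub r4 <- r5,r3: IF@1 ID@2 stall=0 (-) EX@3 MEM@4 WB@5
I1 add r3 <- r5,r2: IF@2 ID@3 stall=0 (-) EX@4 MEM@5 WB@6
I2 sub r3 <- r3,r1: IF@3 ID@4 stall=2 (RAW on I1.r3 (WB@6)) EX@7 MEM@8 WB@9
I3 ld r5 <- r5: IF@4 ID@7 stall=0 (-) EX@8 MEM@9 WB@10
I4 ld r4 <- r1: IF@7 ID@8 stall=0 (-) EX@9 MEM@10 WB@11
I5 sub r5 <- r2,r5: IF@8 ID@9 stall=1 (RAW on I3.r5 (WB@10)) EX@11 MEM@12 WB@13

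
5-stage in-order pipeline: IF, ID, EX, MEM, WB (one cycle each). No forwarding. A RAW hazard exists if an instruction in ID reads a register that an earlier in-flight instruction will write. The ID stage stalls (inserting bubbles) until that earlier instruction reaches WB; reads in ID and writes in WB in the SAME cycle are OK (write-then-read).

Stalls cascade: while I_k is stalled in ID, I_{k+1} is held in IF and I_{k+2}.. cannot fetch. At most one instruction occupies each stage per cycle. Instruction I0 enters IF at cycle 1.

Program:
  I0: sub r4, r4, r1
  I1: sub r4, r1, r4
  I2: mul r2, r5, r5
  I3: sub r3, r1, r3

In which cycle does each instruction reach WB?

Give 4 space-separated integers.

Answer: 5 8 9 10

Derivation:
I0 sub r4 <- r4,r1: IF@1 ID@2 stall=0 (-) EX@3 MEM@4 WB@5
I1 sub r4 <- r1,r4: IF@2 ID@3 stall=2 (RAW on I0.r4 (WB@5)) EX@6 MEM@7 WB@8
I2 mul r2 <- r5,r5: IF@3 ID@6 stall=0 (-) EX@7 MEM@8 WB@9
I3 sub r3 <- r1,r3: IF@6 ID@7 stall=0 (-) EX@8 MEM@9 WB@10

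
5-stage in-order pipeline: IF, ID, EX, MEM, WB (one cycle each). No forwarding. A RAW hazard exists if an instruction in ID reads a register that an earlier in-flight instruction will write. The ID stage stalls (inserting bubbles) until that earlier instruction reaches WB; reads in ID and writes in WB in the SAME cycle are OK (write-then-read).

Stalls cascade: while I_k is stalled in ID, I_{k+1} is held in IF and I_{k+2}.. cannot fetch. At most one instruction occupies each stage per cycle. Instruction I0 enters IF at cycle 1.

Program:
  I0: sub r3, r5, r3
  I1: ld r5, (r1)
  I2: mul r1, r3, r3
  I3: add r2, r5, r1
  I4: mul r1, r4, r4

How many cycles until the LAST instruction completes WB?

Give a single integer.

I0 sub r3 <- r5,r3: IF@1 ID@2 stall=0 (-) EX@3 MEM@4 WB@5
I1 ld r5 <- r1: IF@2 ID@3 stall=0 (-) EX@4 MEM@5 WB@6
I2 mul r1 <- r3,r3: IF@3 ID@4 stall=1 (RAW on I0.r3 (WB@5)) EX@6 MEM@7 WB@8
I3 add r2 <- r5,r1: IF@4 ID@6 stall=2 (RAW on I2.r1 (WB@8)) EX@9 MEM@10 WB@11
I4 mul r1 <- r4,r4: IF@6 ID@9 stall=0 (-) EX@10 MEM@11 WB@12

Answer: 12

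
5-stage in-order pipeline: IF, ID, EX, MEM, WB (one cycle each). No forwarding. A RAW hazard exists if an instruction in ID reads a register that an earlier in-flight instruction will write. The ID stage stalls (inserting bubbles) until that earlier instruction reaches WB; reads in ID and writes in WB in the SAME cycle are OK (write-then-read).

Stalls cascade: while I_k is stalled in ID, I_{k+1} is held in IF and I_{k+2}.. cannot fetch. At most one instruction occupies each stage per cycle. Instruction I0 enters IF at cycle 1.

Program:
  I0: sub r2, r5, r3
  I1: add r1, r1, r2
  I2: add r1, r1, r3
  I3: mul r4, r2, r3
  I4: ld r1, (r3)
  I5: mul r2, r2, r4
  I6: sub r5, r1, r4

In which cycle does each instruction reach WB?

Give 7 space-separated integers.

Answer: 5 8 11 12 13 15 16

Derivation:
I0 sub r2 <- r5,r3: IF@1 ID@2 stall=0 (-) EX@3 MEM@4 WB@5
I1 add r1 <- r1,r2: IF@2 ID@3 stall=2 (RAW on I0.r2 (WB@5)) EX@6 MEM@7 WB@8
I2 add r1 <- r1,r3: IF@3 ID@6 stall=2 (RAW on I1.r1 (WB@8)) EX@9 MEM@10 WB@11
I3 mul r4 <- r2,r3: IF@6 ID@9 stall=0 (-) EX@10 MEM@11 WB@12
I4 ld r1 <- r3: IF@9 ID@10 stall=0 (-) EX@11 MEM@12 WB@13
I5 mul r2 <- r2,r4: IF@10 ID@11 stall=1 (RAW on I3.r4 (WB@12)) EX@13 MEM@14 WB@15
I6 sub r5 <- r1,r4: IF@11 ID@13 stall=0 (-) EX@14 MEM@15 WB@16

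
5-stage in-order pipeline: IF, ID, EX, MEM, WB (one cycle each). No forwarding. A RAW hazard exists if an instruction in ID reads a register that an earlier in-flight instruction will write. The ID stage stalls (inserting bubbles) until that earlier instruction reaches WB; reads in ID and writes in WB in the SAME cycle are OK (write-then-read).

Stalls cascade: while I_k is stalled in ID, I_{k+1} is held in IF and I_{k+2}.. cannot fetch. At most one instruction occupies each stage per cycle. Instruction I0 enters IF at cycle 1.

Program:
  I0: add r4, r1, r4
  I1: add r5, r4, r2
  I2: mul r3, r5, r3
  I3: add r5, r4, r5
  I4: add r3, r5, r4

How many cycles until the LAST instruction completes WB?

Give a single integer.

Answer: 15

Derivation:
I0 add r4 <- r1,r4: IF@1 ID@2 stall=0 (-) EX@3 MEM@4 WB@5
I1 add r5 <- r4,r2: IF@2 ID@3 stall=2 (RAW on I0.r4 (WB@5)) EX@6 MEM@7 WB@8
I2 mul r3 <- r5,r3: IF@3 ID@6 stall=2 (RAW on I1.r5 (WB@8)) EX@9 MEM@10 WB@11
I3 add r5 <- r4,r5: IF@6 ID@9 stall=0 (-) EX@10 MEM@11 WB@12
I4 add r3 <- r5,r4: IF@9 ID@10 stall=2 (RAW on I3.r5 (WB@12)) EX@13 MEM@14 WB@15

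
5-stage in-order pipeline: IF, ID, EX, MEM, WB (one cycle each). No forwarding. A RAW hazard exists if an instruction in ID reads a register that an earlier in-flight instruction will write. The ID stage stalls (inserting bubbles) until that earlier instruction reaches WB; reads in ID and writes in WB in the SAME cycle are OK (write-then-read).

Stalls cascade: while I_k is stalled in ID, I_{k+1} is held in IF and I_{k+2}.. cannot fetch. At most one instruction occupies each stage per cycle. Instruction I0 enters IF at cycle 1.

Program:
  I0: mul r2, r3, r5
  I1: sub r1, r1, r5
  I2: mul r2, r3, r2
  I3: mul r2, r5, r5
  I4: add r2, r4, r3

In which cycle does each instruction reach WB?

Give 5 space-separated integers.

I0 mul r2 <- r3,r5: IF@1 ID@2 stall=0 (-) EX@3 MEM@4 WB@5
I1 sub r1 <- r1,r5: IF@2 ID@3 stall=0 (-) EX@4 MEM@5 WB@6
I2 mul r2 <- r3,r2: IF@3 ID@4 stall=1 (RAW on I0.r2 (WB@5)) EX@6 MEM@7 WB@8
I3 mul r2 <- r5,r5: IF@4 ID@6 stall=0 (-) EX@7 MEM@8 WB@9
I4 add r2 <- r4,r3: IF@6 ID@7 stall=0 (-) EX@8 MEM@9 WB@10

Answer: 5 6 8 9 10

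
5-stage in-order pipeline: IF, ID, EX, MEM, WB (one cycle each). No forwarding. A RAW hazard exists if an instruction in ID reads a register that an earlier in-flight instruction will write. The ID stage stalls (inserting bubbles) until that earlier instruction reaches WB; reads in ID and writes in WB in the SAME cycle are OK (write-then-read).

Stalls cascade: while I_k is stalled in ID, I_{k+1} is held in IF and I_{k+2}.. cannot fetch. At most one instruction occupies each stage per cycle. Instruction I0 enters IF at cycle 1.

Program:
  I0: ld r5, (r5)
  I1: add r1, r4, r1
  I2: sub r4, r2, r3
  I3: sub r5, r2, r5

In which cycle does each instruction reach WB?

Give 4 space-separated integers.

Answer: 5 6 7 8

Derivation:
I0 ld r5 <- r5: IF@1 ID@2 stall=0 (-) EX@3 MEM@4 WB@5
I1 add r1 <- r4,r1: IF@2 ID@3 stall=0 (-) EX@4 MEM@5 WB@6
I2 sub r4 <- r2,r3: IF@3 ID@4 stall=0 (-) EX@5 MEM@6 WB@7
I3 sub r5 <- r2,r5: IF@4 ID@5 stall=0 (-) EX@6 MEM@7 WB@8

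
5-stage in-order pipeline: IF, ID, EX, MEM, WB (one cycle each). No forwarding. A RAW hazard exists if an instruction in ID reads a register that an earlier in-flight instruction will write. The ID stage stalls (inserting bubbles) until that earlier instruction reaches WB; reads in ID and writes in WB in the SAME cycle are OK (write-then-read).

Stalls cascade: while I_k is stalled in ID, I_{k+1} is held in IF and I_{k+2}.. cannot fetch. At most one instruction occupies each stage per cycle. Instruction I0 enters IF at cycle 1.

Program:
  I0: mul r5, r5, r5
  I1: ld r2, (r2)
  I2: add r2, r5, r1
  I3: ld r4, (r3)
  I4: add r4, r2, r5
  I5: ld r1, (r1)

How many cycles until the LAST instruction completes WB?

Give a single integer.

I0 mul r5 <- r5,r5: IF@1 ID@2 stall=0 (-) EX@3 MEM@4 WB@5
I1 ld r2 <- r2: IF@2 ID@3 stall=0 (-) EX@4 MEM@5 WB@6
I2 add r2 <- r5,r1: IF@3 ID@4 stall=1 (RAW on I0.r5 (WB@5)) EX@6 MEM@7 WB@8
I3 ld r4 <- r3: IF@4 ID@6 stall=0 (-) EX@7 MEM@8 WB@9
I4 add r4 <- r2,r5: IF@6 ID@7 stall=1 (RAW on I2.r2 (WB@8)) EX@9 MEM@10 WB@11
I5 ld r1 <- r1: IF@7 ID@9 stall=0 (-) EX@10 MEM@11 WB@12

Answer: 12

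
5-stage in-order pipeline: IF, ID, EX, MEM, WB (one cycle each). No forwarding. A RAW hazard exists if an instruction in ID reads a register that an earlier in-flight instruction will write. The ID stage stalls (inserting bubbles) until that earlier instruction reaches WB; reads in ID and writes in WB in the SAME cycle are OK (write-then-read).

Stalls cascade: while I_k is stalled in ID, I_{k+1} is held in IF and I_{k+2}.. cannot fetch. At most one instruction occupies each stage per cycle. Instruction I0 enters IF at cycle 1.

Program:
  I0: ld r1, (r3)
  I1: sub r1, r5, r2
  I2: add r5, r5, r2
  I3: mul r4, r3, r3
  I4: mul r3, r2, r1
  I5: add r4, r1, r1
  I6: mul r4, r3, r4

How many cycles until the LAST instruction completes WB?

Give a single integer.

I0 ld r1 <- r3: IF@1 ID@2 stall=0 (-) EX@3 MEM@4 WB@5
I1 sub r1 <- r5,r2: IF@2 ID@3 stall=0 (-) EX@4 MEM@5 WB@6
I2 add r5 <- r5,r2: IF@3 ID@4 stall=0 (-) EX@5 MEM@6 WB@7
I3 mul r4 <- r3,r3: IF@4 ID@5 stall=0 (-) EX@6 MEM@7 WB@8
I4 mul r3 <- r2,r1: IF@5 ID@6 stall=0 (-) EX@7 MEM@8 WB@9
I5 add r4 <- r1,r1: IF@6 ID@7 stall=0 (-) EX@8 MEM@9 WB@10
I6 mul r4 <- r3,r4: IF@7 ID@8 stall=2 (RAW on I5.r4 (WB@10)) EX@11 MEM@12 WB@13

Answer: 13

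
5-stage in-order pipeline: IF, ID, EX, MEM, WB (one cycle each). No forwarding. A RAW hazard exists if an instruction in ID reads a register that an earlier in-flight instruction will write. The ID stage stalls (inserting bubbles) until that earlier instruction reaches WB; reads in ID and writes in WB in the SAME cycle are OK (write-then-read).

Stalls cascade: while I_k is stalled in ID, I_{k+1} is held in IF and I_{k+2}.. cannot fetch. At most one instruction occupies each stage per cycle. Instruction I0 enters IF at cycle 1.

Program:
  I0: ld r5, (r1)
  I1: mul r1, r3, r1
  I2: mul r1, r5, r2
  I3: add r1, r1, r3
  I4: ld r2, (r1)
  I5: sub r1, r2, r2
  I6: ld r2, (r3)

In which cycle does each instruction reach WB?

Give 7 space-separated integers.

I0 ld r5 <- r1: IF@1 ID@2 stall=0 (-) EX@3 MEM@4 WB@5
I1 mul r1 <- r3,r1: IF@2 ID@3 stall=0 (-) EX@4 MEM@5 WB@6
I2 mul r1 <- r5,r2: IF@3 ID@4 stall=1 (RAW on I0.r5 (WB@5)) EX@6 MEM@7 WB@8
I3 add r1 <- r1,r3: IF@4 ID@6 stall=2 (RAW on I2.r1 (WB@8)) EX@9 MEM@10 WB@11
I4 ld r2 <- r1: IF@6 ID@9 stall=2 (RAW on I3.r1 (WB@11)) EX@12 MEM@13 WB@14
I5 sub r1 <- r2,r2: IF@9 ID@12 stall=2 (RAW on I4.r2 (WB@14)) EX@15 MEM@16 WB@17
I6 ld r2 <- r3: IF@12 ID@15 stall=0 (-) EX@16 MEM@17 WB@18

Answer: 5 6 8 11 14 17 18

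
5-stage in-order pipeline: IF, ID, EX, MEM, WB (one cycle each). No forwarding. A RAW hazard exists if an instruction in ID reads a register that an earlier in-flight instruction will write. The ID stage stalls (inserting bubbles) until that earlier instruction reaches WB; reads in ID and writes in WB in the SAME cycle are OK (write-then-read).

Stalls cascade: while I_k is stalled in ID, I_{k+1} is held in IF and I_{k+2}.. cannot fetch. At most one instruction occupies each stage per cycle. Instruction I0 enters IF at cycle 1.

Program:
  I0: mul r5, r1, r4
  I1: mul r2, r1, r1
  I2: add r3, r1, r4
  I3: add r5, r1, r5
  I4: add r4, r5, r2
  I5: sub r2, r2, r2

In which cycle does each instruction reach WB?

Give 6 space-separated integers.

Answer: 5 6 7 8 11 12

Derivation:
I0 mul r5 <- r1,r4: IF@1 ID@2 stall=0 (-) EX@3 MEM@4 WB@5
I1 mul r2 <- r1,r1: IF@2 ID@3 stall=0 (-) EX@4 MEM@5 WB@6
I2 add r3 <- r1,r4: IF@3 ID@4 stall=0 (-) EX@5 MEM@6 WB@7
I3 add r5 <- r1,r5: IF@4 ID@5 stall=0 (-) EX@6 MEM@7 WB@8
I4 add r4 <- r5,r2: IF@5 ID@6 stall=2 (RAW on I3.r5 (WB@8)) EX@9 MEM@10 WB@11
I5 sub r2 <- r2,r2: IF@6 ID@9 stall=0 (-) EX@10 MEM@11 WB@12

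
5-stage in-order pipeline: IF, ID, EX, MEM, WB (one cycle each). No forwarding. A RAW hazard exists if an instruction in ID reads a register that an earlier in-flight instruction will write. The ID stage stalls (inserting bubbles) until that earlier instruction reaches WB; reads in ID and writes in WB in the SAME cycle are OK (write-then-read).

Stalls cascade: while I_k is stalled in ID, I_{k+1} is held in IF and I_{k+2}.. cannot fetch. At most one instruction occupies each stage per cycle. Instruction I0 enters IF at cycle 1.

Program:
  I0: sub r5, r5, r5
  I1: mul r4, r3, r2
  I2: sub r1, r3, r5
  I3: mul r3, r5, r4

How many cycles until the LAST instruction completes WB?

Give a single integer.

Answer: 9

Derivation:
I0 sub r5 <- r5,r5: IF@1 ID@2 stall=0 (-) EX@3 MEM@4 WB@5
I1 mul r4 <- r3,r2: IF@2 ID@3 stall=0 (-) EX@4 MEM@5 WB@6
I2 sub r1 <- r3,r5: IF@3 ID@4 stall=1 (RAW on I0.r5 (WB@5)) EX@6 MEM@7 WB@8
I3 mul r3 <- r5,r4: IF@4 ID@6 stall=0 (-) EX@7 MEM@8 WB@9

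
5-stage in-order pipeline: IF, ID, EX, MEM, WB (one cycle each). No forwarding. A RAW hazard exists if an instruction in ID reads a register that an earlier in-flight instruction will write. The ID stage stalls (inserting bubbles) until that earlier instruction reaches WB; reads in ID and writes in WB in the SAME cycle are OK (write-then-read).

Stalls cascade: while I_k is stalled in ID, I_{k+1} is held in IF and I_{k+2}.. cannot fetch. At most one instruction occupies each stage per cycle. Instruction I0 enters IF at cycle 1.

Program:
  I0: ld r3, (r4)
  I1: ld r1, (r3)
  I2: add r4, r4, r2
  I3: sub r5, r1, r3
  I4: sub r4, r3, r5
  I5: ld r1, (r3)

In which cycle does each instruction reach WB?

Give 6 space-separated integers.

Answer: 5 8 9 11 14 15

Derivation:
I0 ld r3 <- r4: IF@1 ID@2 stall=0 (-) EX@3 MEM@4 WB@5
I1 ld r1 <- r3: IF@2 ID@3 stall=2 (RAW on I0.r3 (WB@5)) EX@6 MEM@7 WB@8
I2 add r4 <- r4,r2: IF@3 ID@6 stall=0 (-) EX@7 MEM@8 WB@9
I3 sub r5 <- r1,r3: IF@6 ID@7 stall=1 (RAW on I1.r1 (WB@8)) EX@9 MEM@10 WB@11
I4 sub r4 <- r3,r5: IF@7 ID@9 stall=2 (RAW on I3.r5 (WB@11)) EX@12 MEM@13 WB@14
I5 ld r1 <- r3: IF@9 ID@12 stall=0 (-) EX@13 MEM@14 WB@15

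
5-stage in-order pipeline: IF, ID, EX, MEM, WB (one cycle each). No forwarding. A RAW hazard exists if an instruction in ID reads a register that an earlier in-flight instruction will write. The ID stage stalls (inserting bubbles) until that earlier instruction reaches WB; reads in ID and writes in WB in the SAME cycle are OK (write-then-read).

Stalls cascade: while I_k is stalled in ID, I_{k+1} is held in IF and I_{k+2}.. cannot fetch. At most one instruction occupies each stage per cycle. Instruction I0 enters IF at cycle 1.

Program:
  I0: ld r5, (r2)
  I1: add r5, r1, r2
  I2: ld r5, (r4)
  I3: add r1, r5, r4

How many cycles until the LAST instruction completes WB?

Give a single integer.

I0 ld r5 <- r2: IF@1 ID@2 stall=0 (-) EX@3 MEM@4 WB@5
I1 add r5 <- r1,r2: IF@2 ID@3 stall=0 (-) EX@4 MEM@5 WB@6
I2 ld r5 <- r4: IF@3 ID@4 stall=0 (-) EX@5 MEM@6 WB@7
I3 add r1 <- r5,r4: IF@4 ID@5 stall=2 (RAW on I2.r5 (WB@7)) EX@8 MEM@9 WB@10

Answer: 10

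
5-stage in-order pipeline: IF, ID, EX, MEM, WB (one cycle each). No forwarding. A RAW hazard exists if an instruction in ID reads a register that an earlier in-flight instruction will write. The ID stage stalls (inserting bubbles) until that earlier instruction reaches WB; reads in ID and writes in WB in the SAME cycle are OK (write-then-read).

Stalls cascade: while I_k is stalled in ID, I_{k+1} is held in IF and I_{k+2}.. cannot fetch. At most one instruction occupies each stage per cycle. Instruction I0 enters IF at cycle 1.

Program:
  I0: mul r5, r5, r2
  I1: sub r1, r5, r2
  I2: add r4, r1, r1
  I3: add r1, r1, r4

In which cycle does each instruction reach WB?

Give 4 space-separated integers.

Answer: 5 8 11 14

Derivation:
I0 mul r5 <- r5,r2: IF@1 ID@2 stall=0 (-) EX@3 MEM@4 WB@5
I1 sub r1 <- r5,r2: IF@2 ID@3 stall=2 (RAW on I0.r5 (WB@5)) EX@6 MEM@7 WB@8
I2 add r4 <- r1,r1: IF@3 ID@6 stall=2 (RAW on I1.r1 (WB@8)) EX@9 MEM@10 WB@11
I3 add r1 <- r1,r4: IF@6 ID@9 stall=2 (RAW on I2.r4 (WB@11)) EX@12 MEM@13 WB@14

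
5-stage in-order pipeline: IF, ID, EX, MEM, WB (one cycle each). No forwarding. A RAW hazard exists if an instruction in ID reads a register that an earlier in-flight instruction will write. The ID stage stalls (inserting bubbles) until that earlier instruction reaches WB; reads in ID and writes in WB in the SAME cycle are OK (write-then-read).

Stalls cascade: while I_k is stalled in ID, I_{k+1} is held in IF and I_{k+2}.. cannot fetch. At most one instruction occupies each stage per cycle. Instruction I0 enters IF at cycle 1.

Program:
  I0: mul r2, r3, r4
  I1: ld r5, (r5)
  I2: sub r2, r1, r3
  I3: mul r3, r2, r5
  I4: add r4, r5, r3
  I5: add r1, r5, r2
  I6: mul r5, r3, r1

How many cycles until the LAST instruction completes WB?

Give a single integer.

I0 mul r2 <- r3,r4: IF@1 ID@2 stall=0 (-) EX@3 MEM@4 WB@5
I1 ld r5 <- r5: IF@2 ID@3 stall=0 (-) EX@4 MEM@5 WB@6
I2 sub r2 <- r1,r3: IF@3 ID@4 stall=0 (-) EX@5 MEM@6 WB@7
I3 mul r3 <- r2,r5: IF@4 ID@5 stall=2 (RAW on I2.r2 (WB@7)) EX@8 MEM@9 WB@10
I4 add r4 <- r5,r3: IF@5 ID@8 stall=2 (RAW on I3.r3 (WB@10)) EX@11 MEM@12 WB@13
I5 add r1 <- r5,r2: IF@8 ID@11 stall=0 (-) EX@12 MEM@13 WB@14
I6 mul r5 <- r3,r1: IF@11 ID@12 stall=2 (RAW on I5.r1 (WB@14)) EX@15 MEM@16 WB@17

Answer: 17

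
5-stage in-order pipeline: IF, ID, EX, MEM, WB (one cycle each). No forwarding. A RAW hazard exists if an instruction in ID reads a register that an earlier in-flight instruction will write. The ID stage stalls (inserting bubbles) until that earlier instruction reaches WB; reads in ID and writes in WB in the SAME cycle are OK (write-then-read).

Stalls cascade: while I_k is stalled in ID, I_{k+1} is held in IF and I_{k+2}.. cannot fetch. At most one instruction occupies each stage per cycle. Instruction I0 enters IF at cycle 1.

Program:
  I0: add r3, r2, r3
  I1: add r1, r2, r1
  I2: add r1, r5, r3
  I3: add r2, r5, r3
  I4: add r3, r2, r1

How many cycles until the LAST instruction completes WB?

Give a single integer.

Answer: 12

Derivation:
I0 add r3 <- r2,r3: IF@1 ID@2 stall=0 (-) EX@3 MEM@4 WB@5
I1 add r1 <- r2,r1: IF@2 ID@3 stall=0 (-) EX@4 MEM@5 WB@6
I2 add r1 <- r5,r3: IF@3 ID@4 stall=1 (RAW on I0.r3 (WB@5)) EX@6 MEM@7 WB@8
I3 add r2 <- r5,r3: IF@4 ID@6 stall=0 (-) EX@7 MEM@8 WB@9
I4 add r3 <- r2,r1: IF@6 ID@7 stall=2 (RAW on I3.r2 (WB@9)) EX@10 MEM@11 WB@12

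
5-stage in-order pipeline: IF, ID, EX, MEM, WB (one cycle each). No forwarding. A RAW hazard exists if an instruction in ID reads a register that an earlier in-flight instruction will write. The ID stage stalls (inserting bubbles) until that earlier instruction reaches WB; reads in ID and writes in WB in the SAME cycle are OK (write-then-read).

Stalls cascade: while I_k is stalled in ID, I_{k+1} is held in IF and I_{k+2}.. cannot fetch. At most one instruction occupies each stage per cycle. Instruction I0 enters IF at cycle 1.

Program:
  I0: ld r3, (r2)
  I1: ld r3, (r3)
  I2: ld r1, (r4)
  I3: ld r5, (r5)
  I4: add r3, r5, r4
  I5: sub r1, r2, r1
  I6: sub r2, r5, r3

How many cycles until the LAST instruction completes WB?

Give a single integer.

I0 ld r3 <- r2: IF@1 ID@2 stall=0 (-) EX@3 MEM@4 WB@5
I1 ld r3 <- r3: IF@2 ID@3 stall=2 (RAW on I0.r3 (WB@5)) EX@6 MEM@7 WB@8
I2 ld r1 <- r4: IF@3 ID@6 stall=0 (-) EX@7 MEM@8 WB@9
I3 ld r5 <- r5: IF@6 ID@7 stall=0 (-) EX@8 MEM@9 WB@10
I4 add r3 <- r5,r4: IF@7 ID@8 stall=2 (RAW on I3.r5 (WB@10)) EX@11 MEM@12 WB@13
I5 sub r1 <- r2,r1: IF@8 ID@11 stall=0 (-) EX@12 MEM@13 WB@14
I6 sub r2 <- r5,r3: IF@11 ID@12 stall=1 (RAW on I4.r3 (WB@13)) EX@14 MEM@15 WB@16

Answer: 16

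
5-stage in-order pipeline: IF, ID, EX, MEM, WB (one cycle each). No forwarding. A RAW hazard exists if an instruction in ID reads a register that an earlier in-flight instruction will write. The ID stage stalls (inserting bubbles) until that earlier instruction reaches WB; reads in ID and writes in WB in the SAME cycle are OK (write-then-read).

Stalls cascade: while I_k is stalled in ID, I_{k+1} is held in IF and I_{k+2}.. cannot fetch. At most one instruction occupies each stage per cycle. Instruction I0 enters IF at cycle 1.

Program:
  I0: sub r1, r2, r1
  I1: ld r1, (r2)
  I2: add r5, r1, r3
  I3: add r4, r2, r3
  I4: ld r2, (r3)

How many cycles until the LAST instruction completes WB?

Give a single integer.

Answer: 11

Derivation:
I0 sub r1 <- r2,r1: IF@1 ID@2 stall=0 (-) EX@3 MEM@4 WB@5
I1 ld r1 <- r2: IF@2 ID@3 stall=0 (-) EX@4 MEM@5 WB@6
I2 add r5 <- r1,r3: IF@3 ID@4 stall=2 (RAW on I1.r1 (WB@6)) EX@7 MEM@8 WB@9
I3 add r4 <- r2,r3: IF@4 ID@7 stall=0 (-) EX@8 MEM@9 WB@10
I4 ld r2 <- r3: IF@7 ID@8 stall=0 (-) EX@9 MEM@10 WB@11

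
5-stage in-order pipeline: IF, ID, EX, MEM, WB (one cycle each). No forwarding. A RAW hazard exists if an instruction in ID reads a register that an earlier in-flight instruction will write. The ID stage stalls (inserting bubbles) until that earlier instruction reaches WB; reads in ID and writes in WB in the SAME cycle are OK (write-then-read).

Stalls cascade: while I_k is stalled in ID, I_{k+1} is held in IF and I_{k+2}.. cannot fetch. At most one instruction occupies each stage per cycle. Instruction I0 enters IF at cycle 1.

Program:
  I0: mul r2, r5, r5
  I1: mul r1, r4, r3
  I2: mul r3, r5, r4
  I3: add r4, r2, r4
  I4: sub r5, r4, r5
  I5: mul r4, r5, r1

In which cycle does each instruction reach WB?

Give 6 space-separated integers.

Answer: 5 6 7 8 11 14

Derivation:
I0 mul r2 <- r5,r5: IF@1 ID@2 stall=0 (-) EX@3 MEM@4 WB@5
I1 mul r1 <- r4,r3: IF@2 ID@3 stall=0 (-) EX@4 MEM@5 WB@6
I2 mul r3 <- r5,r4: IF@3 ID@4 stall=0 (-) EX@5 MEM@6 WB@7
I3 add r4 <- r2,r4: IF@4 ID@5 stall=0 (-) EX@6 MEM@7 WB@8
I4 sub r5 <- r4,r5: IF@5 ID@6 stall=2 (RAW on I3.r4 (WB@8)) EX@9 MEM@10 WB@11
I5 mul r4 <- r5,r1: IF@6 ID@9 stall=2 (RAW on I4.r5 (WB@11)) EX@12 MEM@13 WB@14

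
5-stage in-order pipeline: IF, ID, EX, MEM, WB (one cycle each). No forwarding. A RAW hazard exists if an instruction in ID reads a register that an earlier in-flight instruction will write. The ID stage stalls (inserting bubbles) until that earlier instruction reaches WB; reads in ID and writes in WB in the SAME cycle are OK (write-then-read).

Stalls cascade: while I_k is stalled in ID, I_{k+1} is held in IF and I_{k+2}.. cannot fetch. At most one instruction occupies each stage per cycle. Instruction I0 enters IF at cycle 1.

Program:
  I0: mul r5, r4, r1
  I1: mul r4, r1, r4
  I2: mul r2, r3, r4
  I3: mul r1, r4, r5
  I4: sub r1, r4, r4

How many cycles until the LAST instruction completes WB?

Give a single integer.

Answer: 11

Derivation:
I0 mul r5 <- r4,r1: IF@1 ID@2 stall=0 (-) EX@3 MEM@4 WB@5
I1 mul r4 <- r1,r4: IF@2 ID@3 stall=0 (-) EX@4 MEM@5 WB@6
I2 mul r2 <- r3,r4: IF@3 ID@4 stall=2 (RAW on I1.r4 (WB@6)) EX@7 MEM@8 WB@9
I3 mul r1 <- r4,r5: IF@4 ID@7 stall=0 (-) EX@8 MEM@9 WB@10
I4 sub r1 <- r4,r4: IF@7 ID@8 stall=0 (-) EX@9 MEM@10 WB@11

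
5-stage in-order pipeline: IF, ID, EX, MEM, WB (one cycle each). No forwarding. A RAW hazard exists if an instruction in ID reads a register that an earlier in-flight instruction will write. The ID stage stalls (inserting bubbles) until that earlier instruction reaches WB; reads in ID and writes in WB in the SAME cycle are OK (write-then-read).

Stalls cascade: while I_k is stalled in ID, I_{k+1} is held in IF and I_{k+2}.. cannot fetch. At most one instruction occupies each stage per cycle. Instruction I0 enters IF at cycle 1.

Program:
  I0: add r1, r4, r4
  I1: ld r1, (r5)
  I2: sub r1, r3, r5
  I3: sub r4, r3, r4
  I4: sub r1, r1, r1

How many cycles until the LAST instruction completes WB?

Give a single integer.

Answer: 10

Derivation:
I0 add r1 <- r4,r4: IF@1 ID@2 stall=0 (-) EX@3 MEM@4 WB@5
I1 ld r1 <- r5: IF@2 ID@3 stall=0 (-) EX@4 MEM@5 WB@6
I2 sub r1 <- r3,r5: IF@3 ID@4 stall=0 (-) EX@5 MEM@6 WB@7
I3 sub r4 <- r3,r4: IF@4 ID@5 stall=0 (-) EX@6 MEM@7 WB@8
I4 sub r1 <- r1,r1: IF@5 ID@6 stall=1 (RAW on I2.r1 (WB@7)) EX@8 MEM@9 WB@10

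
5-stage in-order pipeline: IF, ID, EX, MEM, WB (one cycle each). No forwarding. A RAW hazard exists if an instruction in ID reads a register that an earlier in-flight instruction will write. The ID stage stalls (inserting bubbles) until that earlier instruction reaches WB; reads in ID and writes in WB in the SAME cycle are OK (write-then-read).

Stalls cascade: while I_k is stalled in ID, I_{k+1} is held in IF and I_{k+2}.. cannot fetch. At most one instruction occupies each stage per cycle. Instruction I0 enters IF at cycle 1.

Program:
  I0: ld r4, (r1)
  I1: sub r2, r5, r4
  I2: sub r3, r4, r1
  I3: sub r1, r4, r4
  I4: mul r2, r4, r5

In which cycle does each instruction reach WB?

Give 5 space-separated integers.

Answer: 5 8 9 10 11

Derivation:
I0 ld r4 <- r1: IF@1 ID@2 stall=0 (-) EX@3 MEM@4 WB@5
I1 sub r2 <- r5,r4: IF@2 ID@3 stall=2 (RAW on I0.r4 (WB@5)) EX@6 MEM@7 WB@8
I2 sub r3 <- r4,r1: IF@3 ID@6 stall=0 (-) EX@7 MEM@8 WB@9
I3 sub r1 <- r4,r4: IF@6 ID@7 stall=0 (-) EX@8 MEM@9 WB@10
I4 mul r2 <- r4,r5: IF@7 ID@8 stall=0 (-) EX@9 MEM@10 WB@11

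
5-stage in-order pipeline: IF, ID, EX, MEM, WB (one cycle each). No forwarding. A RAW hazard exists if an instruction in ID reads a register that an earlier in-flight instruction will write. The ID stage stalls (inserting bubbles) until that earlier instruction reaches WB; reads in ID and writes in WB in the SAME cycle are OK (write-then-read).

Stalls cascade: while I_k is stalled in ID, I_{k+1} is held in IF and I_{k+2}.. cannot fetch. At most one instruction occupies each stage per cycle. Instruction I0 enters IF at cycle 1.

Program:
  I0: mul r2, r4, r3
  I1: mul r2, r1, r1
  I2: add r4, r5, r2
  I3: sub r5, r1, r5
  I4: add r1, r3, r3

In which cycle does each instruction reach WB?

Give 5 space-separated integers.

I0 mul r2 <- r4,r3: IF@1 ID@2 stall=0 (-) EX@3 MEM@4 WB@5
I1 mul r2 <- r1,r1: IF@2 ID@3 stall=0 (-) EX@4 MEM@5 WB@6
I2 add r4 <- r5,r2: IF@3 ID@4 stall=2 (RAW on I1.r2 (WB@6)) EX@7 MEM@8 WB@9
I3 sub r5 <- r1,r5: IF@4 ID@7 stall=0 (-) EX@8 MEM@9 WB@10
I4 add r1 <- r3,r3: IF@7 ID@8 stall=0 (-) EX@9 MEM@10 WB@11

Answer: 5 6 9 10 11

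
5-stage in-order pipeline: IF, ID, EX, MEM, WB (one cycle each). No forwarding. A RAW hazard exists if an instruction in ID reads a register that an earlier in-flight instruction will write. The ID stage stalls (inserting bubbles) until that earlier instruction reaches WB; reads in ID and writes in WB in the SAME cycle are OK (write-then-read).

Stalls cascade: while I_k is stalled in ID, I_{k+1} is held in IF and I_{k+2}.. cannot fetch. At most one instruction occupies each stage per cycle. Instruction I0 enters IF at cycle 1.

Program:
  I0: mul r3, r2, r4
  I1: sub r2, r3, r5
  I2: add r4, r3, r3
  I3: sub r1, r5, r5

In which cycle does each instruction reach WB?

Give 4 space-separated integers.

Answer: 5 8 9 10

Derivation:
I0 mul r3 <- r2,r4: IF@1 ID@2 stall=0 (-) EX@3 MEM@4 WB@5
I1 sub r2 <- r3,r5: IF@2 ID@3 stall=2 (RAW on I0.r3 (WB@5)) EX@6 MEM@7 WB@8
I2 add r4 <- r3,r3: IF@3 ID@6 stall=0 (-) EX@7 MEM@8 WB@9
I3 sub r1 <- r5,r5: IF@6 ID@7 stall=0 (-) EX@8 MEM@9 WB@10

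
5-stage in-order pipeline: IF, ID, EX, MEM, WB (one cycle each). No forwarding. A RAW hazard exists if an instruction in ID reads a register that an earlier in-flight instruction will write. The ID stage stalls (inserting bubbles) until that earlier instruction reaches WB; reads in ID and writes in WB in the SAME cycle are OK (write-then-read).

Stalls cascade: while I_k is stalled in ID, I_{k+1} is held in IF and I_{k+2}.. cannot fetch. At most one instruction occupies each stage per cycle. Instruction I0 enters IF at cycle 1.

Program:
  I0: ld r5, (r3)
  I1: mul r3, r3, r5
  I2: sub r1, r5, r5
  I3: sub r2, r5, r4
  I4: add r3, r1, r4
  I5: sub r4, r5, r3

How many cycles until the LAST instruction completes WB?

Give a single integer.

Answer: 15

Derivation:
I0 ld r5 <- r3: IF@1 ID@2 stall=0 (-) EX@3 MEM@4 WB@5
I1 mul r3 <- r3,r5: IF@2 ID@3 stall=2 (RAW on I0.r5 (WB@5)) EX@6 MEM@7 WB@8
I2 sub r1 <- r5,r5: IF@3 ID@6 stall=0 (-) EX@7 MEM@8 WB@9
I3 sub r2 <- r5,r4: IF@6 ID@7 stall=0 (-) EX@8 MEM@9 WB@10
I4 add r3 <- r1,r4: IF@7 ID@8 stall=1 (RAW on I2.r1 (WB@9)) EX@10 MEM@11 WB@12
I5 sub r4 <- r5,r3: IF@8 ID@10 stall=2 (RAW on I4.r3 (WB@12)) EX@13 MEM@14 WB@15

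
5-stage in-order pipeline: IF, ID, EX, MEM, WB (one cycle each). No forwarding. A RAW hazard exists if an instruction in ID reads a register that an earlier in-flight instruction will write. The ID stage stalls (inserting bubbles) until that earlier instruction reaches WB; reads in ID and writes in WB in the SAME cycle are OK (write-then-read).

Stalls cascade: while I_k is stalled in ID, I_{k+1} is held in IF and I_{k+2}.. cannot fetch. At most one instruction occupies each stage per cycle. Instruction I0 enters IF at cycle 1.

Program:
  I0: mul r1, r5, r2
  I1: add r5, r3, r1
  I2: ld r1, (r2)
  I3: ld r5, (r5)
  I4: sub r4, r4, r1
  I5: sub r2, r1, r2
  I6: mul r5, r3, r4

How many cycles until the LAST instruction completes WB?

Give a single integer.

I0 mul r1 <- r5,r2: IF@1 ID@2 stall=0 (-) EX@3 MEM@4 WB@5
I1 add r5 <- r3,r1: IF@2 ID@3 stall=2 (RAW on I0.r1 (WB@5)) EX@6 MEM@7 WB@8
I2 ld r1 <- r2: IF@3 ID@6 stall=0 (-) EX@7 MEM@8 WB@9
I3 ld r5 <- r5: IF@6 ID@7 stall=1 (RAW on I1.r5 (WB@8)) EX@9 MEM@10 WB@11
I4 sub r4 <- r4,r1: IF@7 ID@9 stall=0 (-) EX@10 MEM@11 WB@12
I5 sub r2 <- r1,r2: IF@9 ID@10 stall=0 (-) EX@11 MEM@12 WB@13
I6 mul r5 <- r3,r4: IF@10 ID@11 stall=1 (RAW on I4.r4 (WB@12)) EX@13 MEM@14 WB@15

Answer: 15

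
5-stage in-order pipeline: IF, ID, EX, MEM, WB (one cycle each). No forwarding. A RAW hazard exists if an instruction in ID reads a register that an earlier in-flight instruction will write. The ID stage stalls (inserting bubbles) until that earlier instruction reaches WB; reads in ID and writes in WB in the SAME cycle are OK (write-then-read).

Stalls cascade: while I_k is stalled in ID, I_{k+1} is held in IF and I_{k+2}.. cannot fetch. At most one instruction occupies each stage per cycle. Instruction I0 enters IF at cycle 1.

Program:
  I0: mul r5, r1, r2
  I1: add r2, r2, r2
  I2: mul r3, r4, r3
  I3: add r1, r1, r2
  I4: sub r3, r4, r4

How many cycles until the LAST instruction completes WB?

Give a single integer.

Answer: 10

Derivation:
I0 mul r5 <- r1,r2: IF@1 ID@2 stall=0 (-) EX@3 MEM@4 WB@5
I1 add r2 <- r2,r2: IF@2 ID@3 stall=0 (-) EX@4 MEM@5 WB@6
I2 mul r3 <- r4,r3: IF@3 ID@4 stall=0 (-) EX@5 MEM@6 WB@7
I3 add r1 <- r1,r2: IF@4 ID@5 stall=1 (RAW on I1.r2 (WB@6)) EX@7 MEM@8 WB@9
I4 sub r3 <- r4,r4: IF@5 ID@7 stall=0 (-) EX@8 MEM@9 WB@10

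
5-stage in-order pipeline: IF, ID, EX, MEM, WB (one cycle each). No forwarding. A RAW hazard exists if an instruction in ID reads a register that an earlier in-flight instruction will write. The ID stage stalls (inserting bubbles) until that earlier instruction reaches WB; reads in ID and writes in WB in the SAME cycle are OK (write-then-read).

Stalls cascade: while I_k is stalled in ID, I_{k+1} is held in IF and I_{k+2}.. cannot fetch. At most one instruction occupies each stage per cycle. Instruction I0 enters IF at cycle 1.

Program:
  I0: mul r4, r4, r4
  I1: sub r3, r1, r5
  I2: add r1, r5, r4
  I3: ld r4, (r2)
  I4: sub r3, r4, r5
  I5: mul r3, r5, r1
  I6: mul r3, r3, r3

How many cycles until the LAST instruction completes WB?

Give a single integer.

I0 mul r4 <- r4,r4: IF@1 ID@2 stall=0 (-) EX@3 MEM@4 WB@5
I1 sub r3 <- r1,r5: IF@2 ID@3 stall=0 (-) EX@4 MEM@5 WB@6
I2 add r1 <- r5,r4: IF@3 ID@4 stall=1 (RAW on I0.r4 (WB@5)) EX@6 MEM@7 WB@8
I3 ld r4 <- r2: IF@4 ID@6 stall=0 (-) EX@7 MEM@8 WB@9
I4 sub r3 <- r4,r5: IF@6 ID@7 stall=2 (RAW on I3.r4 (WB@9)) EX@10 MEM@11 WB@12
I5 mul r3 <- r5,r1: IF@7 ID@10 stall=0 (-) EX@11 MEM@12 WB@13
I6 mul r3 <- r3,r3: IF@10 ID@11 stall=2 (RAW on I5.r3 (WB@13)) EX@14 MEM@15 WB@16

Answer: 16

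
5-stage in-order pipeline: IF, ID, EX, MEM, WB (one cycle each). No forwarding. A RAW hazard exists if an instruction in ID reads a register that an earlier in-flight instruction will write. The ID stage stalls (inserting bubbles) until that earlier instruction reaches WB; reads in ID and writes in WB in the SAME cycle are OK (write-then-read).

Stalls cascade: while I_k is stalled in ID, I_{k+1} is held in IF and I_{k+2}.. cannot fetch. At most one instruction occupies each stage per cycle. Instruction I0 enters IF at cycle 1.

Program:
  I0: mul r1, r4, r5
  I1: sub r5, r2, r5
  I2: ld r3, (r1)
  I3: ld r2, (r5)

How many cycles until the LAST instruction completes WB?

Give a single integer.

Answer: 9

Derivation:
I0 mul r1 <- r4,r5: IF@1 ID@2 stall=0 (-) EX@3 MEM@4 WB@5
I1 sub r5 <- r2,r5: IF@2 ID@3 stall=0 (-) EX@4 MEM@5 WB@6
I2 ld r3 <- r1: IF@3 ID@4 stall=1 (RAW on I0.r1 (WB@5)) EX@6 MEM@7 WB@8
I3 ld r2 <- r5: IF@4 ID@6 stall=0 (-) EX@7 MEM@8 WB@9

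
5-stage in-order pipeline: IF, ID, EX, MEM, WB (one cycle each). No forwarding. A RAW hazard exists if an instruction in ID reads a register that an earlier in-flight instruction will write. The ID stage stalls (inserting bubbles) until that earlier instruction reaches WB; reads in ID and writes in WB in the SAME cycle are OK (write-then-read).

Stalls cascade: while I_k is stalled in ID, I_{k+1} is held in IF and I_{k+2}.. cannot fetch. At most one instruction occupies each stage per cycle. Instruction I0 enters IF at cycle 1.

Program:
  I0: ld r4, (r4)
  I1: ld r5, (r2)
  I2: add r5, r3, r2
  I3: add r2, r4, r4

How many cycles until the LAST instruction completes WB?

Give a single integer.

Answer: 8

Derivation:
I0 ld r4 <- r4: IF@1 ID@2 stall=0 (-) EX@3 MEM@4 WB@5
I1 ld r5 <- r2: IF@2 ID@3 stall=0 (-) EX@4 MEM@5 WB@6
I2 add r5 <- r3,r2: IF@3 ID@4 stall=0 (-) EX@5 MEM@6 WB@7
I3 add r2 <- r4,r4: IF@4 ID@5 stall=0 (-) EX@6 MEM@7 WB@8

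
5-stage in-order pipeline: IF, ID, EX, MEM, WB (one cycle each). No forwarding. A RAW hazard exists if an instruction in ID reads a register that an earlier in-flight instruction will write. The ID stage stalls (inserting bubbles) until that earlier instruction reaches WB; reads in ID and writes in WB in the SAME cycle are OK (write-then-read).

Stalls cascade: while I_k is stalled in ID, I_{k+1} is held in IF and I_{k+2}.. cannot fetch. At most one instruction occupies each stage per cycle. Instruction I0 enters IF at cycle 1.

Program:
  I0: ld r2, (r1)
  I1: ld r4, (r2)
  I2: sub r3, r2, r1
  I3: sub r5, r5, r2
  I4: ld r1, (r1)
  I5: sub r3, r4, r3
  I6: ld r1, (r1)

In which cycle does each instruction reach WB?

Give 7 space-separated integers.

I0 ld r2 <- r1: IF@1 ID@2 stall=0 (-) EX@3 MEM@4 WB@5
I1 ld r4 <- r2: IF@2 ID@3 stall=2 (RAW on I0.r2 (WB@5)) EX@6 MEM@7 WB@8
I2 sub r3 <- r2,r1: IF@3 ID@6 stall=0 (-) EX@7 MEM@8 WB@9
I3 sub r5 <- r5,r2: IF@6 ID@7 stall=0 (-) EX@8 MEM@9 WB@10
I4 ld r1 <- r1: IF@7 ID@8 stall=0 (-) EX@9 MEM@10 WB@11
I5 sub r3 <- r4,r3: IF@8 ID@9 stall=0 (-) EX@10 MEM@11 WB@12
I6 ld r1 <- r1: IF@9 ID@10 stall=1 (RAW on I4.r1 (WB@11)) EX@12 MEM@13 WB@14

Answer: 5 8 9 10 11 12 14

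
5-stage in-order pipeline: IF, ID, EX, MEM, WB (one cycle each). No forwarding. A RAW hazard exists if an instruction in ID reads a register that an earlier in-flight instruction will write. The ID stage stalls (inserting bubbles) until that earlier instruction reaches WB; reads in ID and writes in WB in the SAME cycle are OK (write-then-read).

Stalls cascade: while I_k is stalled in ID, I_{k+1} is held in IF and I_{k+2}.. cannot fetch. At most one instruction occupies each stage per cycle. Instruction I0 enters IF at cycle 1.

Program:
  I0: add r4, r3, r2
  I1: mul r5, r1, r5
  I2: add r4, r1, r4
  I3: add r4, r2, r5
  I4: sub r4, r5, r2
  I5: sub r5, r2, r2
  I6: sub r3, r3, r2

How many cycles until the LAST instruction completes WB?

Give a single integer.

Answer: 12

Derivation:
I0 add r4 <- r3,r2: IF@1 ID@2 stall=0 (-) EX@3 MEM@4 WB@5
I1 mul r5 <- r1,r5: IF@2 ID@3 stall=0 (-) EX@4 MEM@5 WB@6
I2 add r4 <- r1,r4: IF@3 ID@4 stall=1 (RAW on I0.r4 (WB@5)) EX@6 MEM@7 WB@8
I3 add r4 <- r2,r5: IF@4 ID@6 stall=0 (-) EX@7 MEM@8 WB@9
I4 sub r4 <- r5,r2: IF@6 ID@7 stall=0 (-) EX@8 MEM@9 WB@10
I5 sub r5 <- r2,r2: IF@7 ID@8 stall=0 (-) EX@9 MEM@10 WB@11
I6 sub r3 <- r3,r2: IF@8 ID@9 stall=0 (-) EX@10 MEM@11 WB@12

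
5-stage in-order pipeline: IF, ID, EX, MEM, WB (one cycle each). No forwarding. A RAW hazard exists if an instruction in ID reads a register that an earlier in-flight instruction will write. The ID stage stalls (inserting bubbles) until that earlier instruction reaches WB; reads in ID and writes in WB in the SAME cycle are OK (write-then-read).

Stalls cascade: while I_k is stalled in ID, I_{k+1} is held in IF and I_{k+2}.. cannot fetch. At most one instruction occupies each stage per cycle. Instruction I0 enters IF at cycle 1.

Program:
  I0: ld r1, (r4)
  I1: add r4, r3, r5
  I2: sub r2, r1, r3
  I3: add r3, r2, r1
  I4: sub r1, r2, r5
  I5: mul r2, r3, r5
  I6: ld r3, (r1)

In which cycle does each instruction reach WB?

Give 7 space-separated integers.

Answer: 5 6 8 11 12 14 15

Derivation:
I0 ld r1 <- r4: IF@1 ID@2 stall=0 (-) EX@3 MEM@4 WB@5
I1 add r4 <- r3,r5: IF@2 ID@3 stall=0 (-) EX@4 MEM@5 WB@6
I2 sub r2 <- r1,r3: IF@3 ID@4 stall=1 (RAW on I0.r1 (WB@5)) EX@6 MEM@7 WB@8
I3 add r3 <- r2,r1: IF@4 ID@6 stall=2 (RAW on I2.r2 (WB@8)) EX@9 MEM@10 WB@11
I4 sub r1 <- r2,r5: IF@6 ID@9 stall=0 (-) EX@10 MEM@11 WB@12
I5 mul r2 <- r3,r5: IF@9 ID@10 stall=1 (RAW on I3.r3 (WB@11)) EX@12 MEM@13 WB@14
I6 ld r3 <- r1: IF@10 ID@12 stall=0 (-) EX@13 MEM@14 WB@15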